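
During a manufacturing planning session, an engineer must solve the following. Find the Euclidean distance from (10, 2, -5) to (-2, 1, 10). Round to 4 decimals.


3D distance between two points
P1 = (10, 2, -5), P2 = (-2, 1, 10)
Formula: d = sqrt((x2-x1)^2 + (y2-y1)^2 + (z2-z1)^2)
dx = -2 - 10 = -12
dy = 1 - 2 = -1
dz = 10 - -5 = 15
dx^2 + dy^2 + dz^2 = 144 + 1 + 225 = 370
d = sqrt(370)
d = 19.2354
19.2354 units


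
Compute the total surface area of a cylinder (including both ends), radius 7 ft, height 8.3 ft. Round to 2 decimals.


Shape: closed cylinder
Radius r = 7 ft, Height h = 8.3 ft
Formula: SA = 2*pi*r^2 + 2*pi*r*h = 2*pi*r*(r + h)
r + h = 15.3
2 * r * (r + h) = 2 * 7 * 15.3 = 214.2
SA = 214.2 * pi
SA = 672.93
672.93 ft^2


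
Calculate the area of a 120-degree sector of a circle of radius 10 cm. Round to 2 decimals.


Shape: circular sector
Radius r = 10 cm, Angle = 120 degrees
Formula: A = (angle/360) * pi * r^2
r^2 = 100
Fraction of circle = 120/360
A = (120/360) * pi * 100
A = 33.333333 * pi
A = 104.72
104.72 cm^2


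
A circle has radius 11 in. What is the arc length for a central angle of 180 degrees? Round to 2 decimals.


Shape: circular arc
Radius r = 11 in, Angle = 180 degrees
Formula: L = (angle/360) * 2 * pi * r
2 * pi * r = 22 * pi
L = (180/360) * 22 * pi
L = 11 * pi
L = 34.56
34.56 in


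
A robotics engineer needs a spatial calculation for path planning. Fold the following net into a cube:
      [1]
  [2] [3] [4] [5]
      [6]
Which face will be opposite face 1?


Net: cross layout. Take square 3 as the base (bottom).
Fold the four squares in the horizontal row up around 3: 2 -> left, 4 -> right, 5 wraps to the top.
Fold 1 and 6 up from 3: 1 -> back, 6 -> front.
Opposite pairs are therefore: (1, 6), (2, 4), (3, 5).
Face 1 is opposite face 6.
face 6


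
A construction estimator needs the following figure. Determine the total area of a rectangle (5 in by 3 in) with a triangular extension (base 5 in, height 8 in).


Composite shape: rectangle + triangle
Rectangle area = 5 * 3 = 15
Triangle area = 0.5 * 5 * 8 = 20
Total = 15 + 20
Total = 35
35 in^2


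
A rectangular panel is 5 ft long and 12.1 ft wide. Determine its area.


Shape: rectangle
Length l = 5 ft, Width w = 12.1 ft
Formula: A = l * w
A = 5 * 12.1
A = 60.5
60.5 ft^2


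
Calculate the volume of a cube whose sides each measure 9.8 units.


Shape: cube
Side s = 9.8 units
Formula: V = s^3
V = 9.8 * 9.8 * 9.8
V = 96.04 * 9.8
V = 941.192
941.192 units^3


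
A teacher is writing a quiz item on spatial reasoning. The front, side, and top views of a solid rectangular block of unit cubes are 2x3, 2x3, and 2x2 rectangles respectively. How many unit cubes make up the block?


Orthographic views of a solid rectangular block:
Front view 2 x 3 -> length = 2, height = 3
Side view 2 x 3 -> width = 2, height = 3 (consistent)
Top view 2 x 2 -> confirms length = 2, width = 2
The block is 2 x 2 x 3.
Total unit cubes = 2 * 2 * 3 = 12
12 unit cubes


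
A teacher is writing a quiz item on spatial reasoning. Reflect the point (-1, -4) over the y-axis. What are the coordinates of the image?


Transformation: reflection
Original point: (-1, -4)
Rule for reflection over the y-axis: (x, y) -> (-x, y)
Apply: (-1, -4) -> (1, -4)
(1, -4)


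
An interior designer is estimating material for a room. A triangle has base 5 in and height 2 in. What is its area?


Shape: triangle
Base b = 5 in, Height h = 2 in
Formula: A = (1/2) * b * h
A = 0.5 * 5 * 2
A = 0.5 * 10
A = 5
5 in^2


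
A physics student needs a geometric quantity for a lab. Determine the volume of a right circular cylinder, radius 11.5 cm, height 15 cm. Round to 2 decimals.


Shape: cylinder
Radius r = 11.5 cm, Height h = 15 cm
Formula: V = pi * r^2 * h
r^2 = 132.25
V = pi * 132.25 * 15
V = 1983.75 * pi
V = 6232.13
6232.13 cm^3


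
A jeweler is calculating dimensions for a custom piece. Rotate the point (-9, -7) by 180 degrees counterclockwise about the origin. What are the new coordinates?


Transformation: rotation about the origin
Original point: (-9, -7)
Rule for 180 deg: (x, y) -> (-x, -y)
Apply: (-9, -7) -> (9, 7)
(9, 7)


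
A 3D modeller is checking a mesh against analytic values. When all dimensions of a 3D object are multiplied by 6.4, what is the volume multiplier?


Linear scale factor k = 6.4
Rule: under a linear scaling by k, volumes scale by k^3.
k^3 = 6.4 * 6.4 * 6.4
k^3 = 40.96 * 6.4
k^3 = 262.144
Volume scales by a factor of 262.144.
262.144 (dimensionless)


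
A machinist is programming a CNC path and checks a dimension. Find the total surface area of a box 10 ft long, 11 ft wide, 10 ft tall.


Shape: rectangular prism
l = 10 ft, w = 11 ft, h = 10 ft
Formula: SA = 2(lw + lh + wh)
lw = 110, lh = 100, wh = 110
lw + lh + wh = 320
SA = 2 * 320
SA = 640
640 ft^2


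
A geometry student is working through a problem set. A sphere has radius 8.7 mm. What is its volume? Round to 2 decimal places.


Shape: sphere
Radius r = 8.7 mm
Formula: V = (4/3) * pi * r^3
r^3 = 658.503
(4/3) * 658.503 = 878.004
V = 878.004 * pi
V = 2758.33
2758.33 mm^3


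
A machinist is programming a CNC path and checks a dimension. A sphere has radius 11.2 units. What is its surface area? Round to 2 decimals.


Shape: sphere
Radius r = 11.2 units
Formula: SA = 4 * pi * r^2
r^2 = 125.44
SA = 4 * pi * 125.44
SA = 501.76 * pi
SA = 1576.33
1576.33 units^2


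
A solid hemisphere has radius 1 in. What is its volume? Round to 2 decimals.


Shape: hemisphere (half of a sphere)
Radius r = 1 in
Formula: V = (1/2) * (4/3) * pi * r^3 = (2/3) * pi * r^3
r^3 = 1
(2/3) * 1 = 0.666667
V = 0.666667 * pi
V = 2.09
2.09 in^3


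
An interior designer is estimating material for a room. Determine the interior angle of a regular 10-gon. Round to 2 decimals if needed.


Shape: regular decagon (10 sides)
Formula: interior angle = (n - 2) * 180 / n
(n - 2) = 8
(n - 2) * 180 = 1440
angle = 1440 / 10
angle = 144
144 degrees


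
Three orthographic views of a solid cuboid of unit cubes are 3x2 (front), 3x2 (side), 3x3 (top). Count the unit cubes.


Orthographic views of a solid rectangular block:
Front view 3 x 2 -> length = 3, height = 2
Side view 3 x 2 -> width = 3, height = 2 (consistent)
Top view 3 x 3 -> confirms length = 3, width = 3
The block is 3 x 3 x 2.
Total unit cubes = 3 * 3 * 2 = 18
18 unit cubes


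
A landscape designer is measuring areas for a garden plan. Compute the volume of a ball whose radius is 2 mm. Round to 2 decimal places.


Shape: sphere
Radius r = 2 mm
Formula: V = (4/3) * pi * r^3
r^3 = 8
(4/3) * 8 = 10.666667
V = 10.666667 * pi
V = 33.51
33.51 mm^3


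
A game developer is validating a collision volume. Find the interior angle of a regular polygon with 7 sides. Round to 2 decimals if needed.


Shape: regular heptagon (7 sides)
Formula: interior angle = (n - 2) * 180 / n
(n - 2) = 5
(n - 2) * 180 = 900
angle = 900 / 7
angle = 128.57
128.57 degrees


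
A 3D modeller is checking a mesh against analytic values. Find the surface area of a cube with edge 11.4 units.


Shape: cube
Side s = 11.4 units
A cube has 6 square faces.
Formula: SA = 6 * s^2
s^2 = 129.96
SA = 6 * 129.96
SA = 779.76
779.76 units^2


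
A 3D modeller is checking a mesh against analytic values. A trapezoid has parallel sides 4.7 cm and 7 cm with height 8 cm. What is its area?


Shape: trapezoid
Parallel sides a = 4.7 cm, b = 7 cm; Height h = 8 cm
Formula: A = (a + b) * h / 2
a + b = 4.7 + 7 = 11.7
A = 11.7 * 8 / 2
A = 93.6 / 2
A = 46.8
46.8 cm^2


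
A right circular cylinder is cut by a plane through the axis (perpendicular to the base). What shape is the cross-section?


Solid: right circular cylinder
Cutting plane: through the axis (perpendicular to the base)
Visualize the intersection of the plane with the solid's surface.
The boundary of the cut region is a rectangle.
rectangle


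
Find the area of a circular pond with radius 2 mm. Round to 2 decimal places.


Shape: circle
Radius r = 2 mm
Formula: A = pi * r^2
r^2 = 2^2 = 4
A = pi * 4
A = 12.57
12.57 mm^2


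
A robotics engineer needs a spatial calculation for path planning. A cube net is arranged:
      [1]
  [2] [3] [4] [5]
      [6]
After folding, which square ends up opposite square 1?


Net: cross layout. Take square 3 as the base (bottom).
Fold the four squares in the horizontal row up around 3: 2 -> left, 4 -> right, 5 wraps to the top.
Fold 1 and 6 up from 3: 1 -> back, 6 -> front.
Opposite pairs are therefore: (1, 6), (2, 4), (3, 5).
Face 1 is opposite face 6.
face 6


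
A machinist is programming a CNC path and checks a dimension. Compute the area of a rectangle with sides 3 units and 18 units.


Shape: rectangle
Length l = 3 units, Width w = 18 units
Formula: A = l * w
A = 3 * 18
A = 54
54 units^2


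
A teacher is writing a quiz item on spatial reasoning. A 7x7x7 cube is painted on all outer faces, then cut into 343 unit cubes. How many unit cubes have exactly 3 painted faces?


Large cube: 7 x 7 x 7, cut into unit cubes.
Cubes with 3 painted faces are at the corners. A cube always has 8 corners.
Count = 8
8 unit cubes


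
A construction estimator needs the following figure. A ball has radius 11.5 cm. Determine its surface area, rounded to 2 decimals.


Shape: sphere
Radius r = 11.5 cm
Formula: SA = 4 * pi * r^2
r^2 = 132.25
SA = 4 * pi * 132.25
SA = 529 * pi
SA = 1661.9
1661.9 cm^2


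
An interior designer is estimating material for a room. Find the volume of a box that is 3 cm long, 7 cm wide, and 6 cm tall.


Shape: rectangular prism
l = 3 cm, w = 7 cm, h = 6 cm
Formula: V = l * w * h
V = 3 * 7 * 6
V = 21 * 6
V = 126
126 cm^3


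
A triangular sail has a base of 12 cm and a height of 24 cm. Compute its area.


Shape: triangle
Base b = 12 cm, Height h = 24 cm
Formula: A = (1/2) * b * h
A = 0.5 * 12 * 24
A = 0.5 * 288
A = 144
144 cm^2


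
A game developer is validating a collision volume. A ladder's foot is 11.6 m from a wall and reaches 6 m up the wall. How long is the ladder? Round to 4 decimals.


Shape: right triangle
Legs a = 11.6 m, b = 6 m
Formula: c = sqrt(a^2 + b^2)
a^2 = 134.56, b^2 = 36
a^2 + b^2 = 170.56
c = sqrt(170.56)
c = 13.0599
13.0599 m


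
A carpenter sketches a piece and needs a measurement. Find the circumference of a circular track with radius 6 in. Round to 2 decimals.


Shape: circle
Radius r = 6 in
Formula: C = 2 * pi * r
C = 2 * pi * 6
C = 12 * pi
C = 37.7
37.7 in


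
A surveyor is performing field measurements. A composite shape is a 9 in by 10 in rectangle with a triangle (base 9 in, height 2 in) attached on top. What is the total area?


Composite shape: rectangle + triangle
Rectangle area = 9 * 10 = 90
Triangle area = 0.5 * 9 * 2 = 9
Total = 90 + 9
Total = 99
99 in^2


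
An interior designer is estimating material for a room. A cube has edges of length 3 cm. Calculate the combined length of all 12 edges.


Shape: cube
Side s = 3 cm
A cube has 12 edges, all equal.
Formula: total edge length = 12 * s
Total = 12 * 3
Total = 36
36 cm


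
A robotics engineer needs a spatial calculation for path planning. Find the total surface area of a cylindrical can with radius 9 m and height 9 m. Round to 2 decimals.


Shape: closed cylinder
Radius r = 9 m, Height h = 9 m
Formula: SA = 2*pi*r^2 + 2*pi*r*h = 2*pi*r*(r + h)
r + h = 18
2 * r * (r + h) = 2 * 9 * 18 = 324
SA = 324 * pi
SA = 1017.88
1017.88 m^2


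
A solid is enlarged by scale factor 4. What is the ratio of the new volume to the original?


Linear scale factor k = 4
Rule: under a linear scaling by k, volumes scale by k^3.
k^3 = 4 * 4 * 4
k^3 = 16 * 4
k^3 = 64
Volume scales by a factor of 64.
64 (dimensionless)


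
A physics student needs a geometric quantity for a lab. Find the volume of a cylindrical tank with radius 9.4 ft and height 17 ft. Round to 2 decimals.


Shape: cylinder
Radius r = 9.4 ft, Height h = 17 ft
Formula: V = pi * r^2 * h
r^2 = 88.36
V = pi * 88.36 * 17
V = 1502.12 * pi
V = 4719.05
4719.05 ft^3


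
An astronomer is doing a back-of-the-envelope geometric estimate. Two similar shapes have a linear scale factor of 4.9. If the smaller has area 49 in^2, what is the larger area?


Linear scale factor k = 4.9
Original area = 49 in^2
Rule: under a linear scaling by k, areas scale by k^2.
k^2 = 4.9^2 = 24.01
New area = 49 * 24.01
New area = 1176.49
1176.49 in^2


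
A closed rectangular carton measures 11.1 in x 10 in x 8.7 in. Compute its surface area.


Shape: rectangular prism
l = 11.1 in, w = 10 in, h = 8.7 in
Formula: SA = 2(lw + lh + wh)
lw = 111, lh = 96.57, wh = 87
lw + lh + wh = 294.57
SA = 2 * 294.57
SA = 589.14
589.14 in^2


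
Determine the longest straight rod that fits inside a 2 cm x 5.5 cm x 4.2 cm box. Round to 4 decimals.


Shape: rectangular box (space diagonal)
l = 2 cm, w = 5.5 cm, h = 4.2 cm
Visualize: the diagonal of the base, then a right triangle with that diagonal and the height.
Formula: d = sqrt(l^2 + w^2 + h^2)
l^2 + w^2 + h^2 = 4 + 30.25 + 17.64 = 51.89
d = sqrt(51.89)
d = 7.2035
7.2035 cm


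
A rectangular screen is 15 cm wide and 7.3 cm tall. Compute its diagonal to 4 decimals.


Shape: rectangle (diagonal via Pythagoras)
Sides: 15 cm and 7.3 cm
Formula: d = sqrt(l^2 + w^2)
l^2 = 225, w^2 = 53.29
l^2 + w^2 = 278.29
d = sqrt(278.29)
d = 16.682
16.682 cm


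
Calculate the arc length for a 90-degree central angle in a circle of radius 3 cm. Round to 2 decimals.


Shape: circular arc
Radius r = 3 cm, Angle = 90 degrees
Formula: L = (angle/360) * 2 * pi * r
2 * pi * r = 6 * pi
L = (90/360) * 6 * pi
L = 1.5 * pi
L = 4.71
4.71 cm


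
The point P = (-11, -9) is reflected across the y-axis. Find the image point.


Transformation: reflection
Original point: (-11, -9)
Rule for reflection over the y-axis: (x, y) -> (-x, y)
Apply: (-11, -9) -> (11, -9)
(11, -9)


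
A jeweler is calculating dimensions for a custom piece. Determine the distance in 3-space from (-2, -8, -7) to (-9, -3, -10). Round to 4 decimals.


3D distance between two points
P1 = (-2, -8, -7), P2 = (-9, -3, -10)
Formula: d = sqrt((x2-x1)^2 + (y2-y1)^2 + (z2-z1)^2)
dx = -9 - -2 = -7
dy = -3 - -8 = 5
dz = -10 - -7 = -3
dx^2 + dy^2 + dz^2 = 49 + 25 + 9 = 83
d = sqrt(83)
d = 9.1104
9.1104 units


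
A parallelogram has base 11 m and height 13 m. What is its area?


Shape: parallelogram
Base b = 11 m, Height h = 13 m
Formula: A = b * h
A = 11 * 13
A = 143
143 m^2


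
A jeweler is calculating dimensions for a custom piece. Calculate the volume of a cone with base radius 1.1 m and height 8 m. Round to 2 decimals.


Shape: cone
Radius r = 1.1 m, Height h = 8 m
Formula: V = (1/3) * pi * r^2 * h
r^2 = 1.21
pi * r^2 * h = pi * 1.21 * 8 = 9.68 * pi
V = 9.68 * pi / 3
V = 10.14
10.14 m^3


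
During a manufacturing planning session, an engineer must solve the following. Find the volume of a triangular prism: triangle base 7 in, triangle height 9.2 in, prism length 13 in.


Shape: triangular prism
Triangle base = 7 in, triangle height = 9.2 in, prism length L = 13 in
Formula: V = (1/2 * b * h_tri) * L
Cross-section area = 0.5 * 7 * 9.2 = 32.2
V = 32.2 * 13
V = 418.6
418.6 in^3


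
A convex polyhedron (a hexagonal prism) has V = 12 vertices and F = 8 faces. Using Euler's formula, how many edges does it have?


Polyhedron: hexagonal prism
Euler's formula for convex polyhedra: V - E + F = 2
Given: V = 12 vertices and F = 8 faces
Solve for E:
E = V + F - 2 = 12 + 8 - 2 = 18
18 edges


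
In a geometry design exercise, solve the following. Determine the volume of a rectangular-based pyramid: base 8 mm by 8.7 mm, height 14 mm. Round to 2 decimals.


Shape: rectangular pyramid
Base: 8 mm x 8.7 mm, Height h = 14 mm
Formula: V = (1/3) * base_area * h
base_area = 8 * 8.7 = 69.6
base_area * h = 69.6 * 14 = 974.4
V = 974.4 / 3
V = 324.8
324.8 mm^3


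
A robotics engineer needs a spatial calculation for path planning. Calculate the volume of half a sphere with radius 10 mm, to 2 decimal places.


Shape: hemisphere (half of a sphere)
Radius r = 10 mm
Formula: V = (1/2) * (4/3) * pi * r^3 = (2/3) * pi * r^3
r^3 = 1000
(2/3) * 1000 = 666.666667
V = 666.666667 * pi
V = 2094.4
2094.4 mm^3


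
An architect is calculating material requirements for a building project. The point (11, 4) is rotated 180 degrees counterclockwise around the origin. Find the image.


Transformation: rotation about the origin
Original point: (11, 4)
Rule for 180 deg: (x, y) -> (-x, -y)
Apply: (11, 4) -> (-11, -4)
(-11, -4)


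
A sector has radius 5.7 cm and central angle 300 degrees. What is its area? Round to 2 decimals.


Shape: circular sector
Radius r = 5.7 cm, Angle = 300 degrees
Formula: A = (angle/360) * pi * r^2
r^2 = 32.49
Fraction of circle = 300/360
A = (300/360) * pi * 32.49
A = 27.075 * pi
A = 85.06
85.06 cm^2


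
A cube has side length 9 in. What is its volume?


Shape: cube
Side s = 9 in
Formula: V = s^3
V = 9 * 9 * 9
V = 81 * 9
V = 729
729 in^3


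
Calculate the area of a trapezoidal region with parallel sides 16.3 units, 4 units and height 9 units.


Shape: trapezoid
Parallel sides a = 16.3 units, b = 4 units; Height h = 9 units
Formula: A = (a + b) * h / 2
a + b = 16.3 + 4 = 20.3
A = 20.3 * 9 / 2
A = 182.7 / 2
A = 91.35
91.35 units^2


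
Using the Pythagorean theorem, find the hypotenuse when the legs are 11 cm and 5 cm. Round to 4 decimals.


Shape: right triangle
Legs a = 11 cm, b = 5 cm
Formula: c = sqrt(a^2 + b^2)
a^2 = 121, b^2 = 25
a^2 + b^2 = 146
c = sqrt(146)
c = 12.083
12.083 cm


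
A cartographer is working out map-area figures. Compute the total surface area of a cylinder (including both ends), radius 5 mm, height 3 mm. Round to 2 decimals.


Shape: closed cylinder
Radius r = 5 mm, Height h = 3 mm
Formula: SA = 2*pi*r^2 + 2*pi*r*h = 2*pi*r*(r + h)
r + h = 8
2 * r * (r + h) = 2 * 5 * 8 = 80
SA = 80 * pi
SA = 251.33
251.33 mm^2


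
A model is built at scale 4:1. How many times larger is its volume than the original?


Linear scale factor k = 4
Rule: under a linear scaling by k, volumes scale by k^3.
k^3 = 4 * 4 * 4
k^3 = 16 * 4
k^3 = 64
Volume scales by a factor of 64.
64 (dimensionless)


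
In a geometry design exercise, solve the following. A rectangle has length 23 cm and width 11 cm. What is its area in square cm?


Shape: rectangle
Length l = 23 cm, Width w = 11 cm
Formula: A = l * w
A = 23 * 11
A = 253
253 cm^2


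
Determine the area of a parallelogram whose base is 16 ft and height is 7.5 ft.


Shape: parallelogram
Base b = 16 ft, Height h = 7.5 ft
Formula: A = b * h
A = 16 * 7.5
A = 120
120 ft^2


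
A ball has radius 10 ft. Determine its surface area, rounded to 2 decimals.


Shape: sphere
Radius r = 10 ft
Formula: SA = 4 * pi * r^2
r^2 = 100
SA = 4 * pi * 100
SA = 400 * pi
SA = 1256.64
1256.64 ft^2


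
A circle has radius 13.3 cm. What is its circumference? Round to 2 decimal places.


Shape: circle
Radius r = 13.3 cm
Formula: C = 2 * pi * r
C = 2 * pi * 13.3
C = 26.6 * pi
C = 83.57
83.57 cm


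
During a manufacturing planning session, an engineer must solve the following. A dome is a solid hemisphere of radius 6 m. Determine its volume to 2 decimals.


Shape: hemisphere (half of a sphere)
Radius r = 6 m
Formula: V = (1/2) * (4/3) * pi * r^3 = (2/3) * pi * r^3
r^3 = 216
(2/3) * 216 = 144
V = 144 * pi
V = 452.39
452.39 m^3


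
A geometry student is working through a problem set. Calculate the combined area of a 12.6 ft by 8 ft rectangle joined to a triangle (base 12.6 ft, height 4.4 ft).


Composite shape: rectangle + triangle
Rectangle area = 12.6 * 8 = 100.8
Triangle area = 0.5 * 12.6 * 4.4 = 27.72
Total = 100.8 + 27.72
Total = 128.52
128.52 ft^2


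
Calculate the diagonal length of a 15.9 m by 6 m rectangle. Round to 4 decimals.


Shape: rectangle (diagonal via Pythagoras)
Sides: 15.9 m and 6 m
Formula: d = sqrt(l^2 + w^2)
l^2 = 252.81, w^2 = 36
l^2 + w^2 = 288.81
d = sqrt(288.81)
d = 16.9944
16.9944 m


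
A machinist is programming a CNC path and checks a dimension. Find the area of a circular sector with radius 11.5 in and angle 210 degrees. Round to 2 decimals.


Shape: circular sector
Radius r = 11.5 in, Angle = 210 degrees
Formula: A = (angle/360) * pi * r^2
r^2 = 132.25
Fraction of circle = 210/360
A = (210/360) * pi * 132.25
A = 77.145833 * pi
A = 242.36
242.36 in^2


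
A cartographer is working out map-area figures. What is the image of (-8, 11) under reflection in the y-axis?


Transformation: reflection
Original point: (-8, 11)
Rule for reflection over the y-axis: (x, y) -> (-x, y)
Apply: (-8, 11) -> (8, 11)
(8, 11)


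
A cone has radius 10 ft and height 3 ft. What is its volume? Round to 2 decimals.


Shape: cone
Radius r = 10 ft, Height h = 3 ft
Formula: V = (1/3) * pi * r^2 * h
r^2 = 100
pi * r^2 * h = pi * 100 * 3 = 300 * pi
V = 300 * pi / 3
V = 314.16
314.16 ft^3


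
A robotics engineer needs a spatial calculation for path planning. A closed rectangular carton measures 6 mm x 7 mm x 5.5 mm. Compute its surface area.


Shape: rectangular prism
l = 6 mm, w = 7 mm, h = 5.5 mm
Formula: SA = 2(lw + lh + wh)
lw = 42, lh = 33, wh = 38.5
lw + lh + wh = 113.5
SA = 2 * 113.5
SA = 227
227 mm^2


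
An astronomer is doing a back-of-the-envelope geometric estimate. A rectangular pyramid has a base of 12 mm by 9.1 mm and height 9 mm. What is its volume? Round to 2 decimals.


Shape: rectangular pyramid
Base: 12 mm x 9.1 mm, Height h = 9 mm
Formula: V = (1/3) * base_area * h
base_area = 12 * 9.1 = 109.2
base_area * h = 109.2 * 9 = 982.8
V = 982.8 / 3
V = 327.6
327.6 mm^3


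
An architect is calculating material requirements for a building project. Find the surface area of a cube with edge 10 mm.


Shape: cube
Side s = 10 mm
A cube has 6 square faces.
Formula: SA = 6 * s^2
s^2 = 100
SA = 6 * 100
SA = 600
600 mm^2


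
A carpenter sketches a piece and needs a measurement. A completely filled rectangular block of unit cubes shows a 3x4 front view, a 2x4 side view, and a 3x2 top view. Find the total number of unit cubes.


Orthographic views of a solid rectangular block:
Front view 3 x 4 -> length = 3, height = 4
Side view 2 x 4 -> width = 2, height = 4 (consistent)
Top view 3 x 2 -> confirms length = 3, width = 2
The block is 3 x 2 x 4.
Total unit cubes = 3 * 2 * 4 = 24
24 unit cubes


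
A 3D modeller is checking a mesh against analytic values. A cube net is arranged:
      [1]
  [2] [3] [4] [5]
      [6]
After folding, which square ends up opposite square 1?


Net: cross layout. Take square 3 as the base (bottom).
Fold the four squares in the horizontal row up around 3: 2 -> left, 4 -> right, 5 wraps to the top.
Fold 1 and 6 up from 3: 1 -> back, 6 -> front.
Opposite pairs are therefore: (1, 6), (2, 4), (3, 5).
Face 1 is opposite face 6.
face 6


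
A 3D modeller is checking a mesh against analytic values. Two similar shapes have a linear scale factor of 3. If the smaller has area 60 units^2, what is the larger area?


Linear scale factor k = 3
Original area = 60 units^2
Rule: under a linear scaling by k, areas scale by k^2.
k^2 = 3^2 = 9
New area = 60 * 9
New area = 540
540 units^2


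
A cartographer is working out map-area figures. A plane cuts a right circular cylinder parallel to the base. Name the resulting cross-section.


Solid: right circular cylinder
Cutting plane: parallel to the base
Visualize the intersection of the plane with the solid's surface.
The boundary of the cut region is a circle.
circle


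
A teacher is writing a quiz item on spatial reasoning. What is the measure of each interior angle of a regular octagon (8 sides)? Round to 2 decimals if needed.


Shape: regular octagon (8 sides)
Formula: interior angle = (n - 2) * 180 / n
(n - 2) = 6
(n - 2) * 180 = 1080
angle = 1080 / 8
angle = 135
135 degrees


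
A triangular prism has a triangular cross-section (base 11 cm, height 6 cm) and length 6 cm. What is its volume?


Shape: triangular prism
Triangle base = 11 cm, triangle height = 6 cm, prism length L = 6 cm
Formula: V = (1/2 * b * h_tri) * L
Cross-section area = 0.5 * 11 * 6 = 33
V = 33 * 6
V = 198
198 cm^3


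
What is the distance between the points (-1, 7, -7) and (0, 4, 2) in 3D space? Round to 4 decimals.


3D distance between two points
P1 = (-1, 7, -7), P2 = (0, 4, 2)
Formula: d = sqrt((x2-x1)^2 + (y2-y1)^2 + (z2-z1)^2)
dx = 0 - -1 = 1
dy = 4 - 7 = -3
dz = 2 - -7 = 9
dx^2 + dy^2 + dz^2 = 1 + 9 + 81 = 91
d = sqrt(91)
d = 9.5394
9.5394 units


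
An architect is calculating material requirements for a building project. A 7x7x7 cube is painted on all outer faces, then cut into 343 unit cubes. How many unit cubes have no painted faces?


Large cube: 7 x 7 x 7, cut into unit cubes.
n = 7, so n - 2 = 5
Unpainted cubes form the interior (n - 2)^3 block.
(n - 2)^3 = 5^3 = 125
125 unit cubes


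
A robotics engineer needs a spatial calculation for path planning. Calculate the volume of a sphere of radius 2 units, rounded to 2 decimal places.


Shape: sphere
Radius r = 2 units
Formula: V = (4/3) * pi * r^3
r^3 = 8
(4/3) * 8 = 10.666667
V = 10.666667 * pi
V = 33.51
33.51 units^3


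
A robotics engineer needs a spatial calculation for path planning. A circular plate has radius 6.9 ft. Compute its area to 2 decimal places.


Shape: circle
Radius r = 6.9 ft
Formula: A = pi * r^2
r^2 = 6.9^2 = 47.61
A = pi * 47.61
A = 149.57
149.57 ft^2


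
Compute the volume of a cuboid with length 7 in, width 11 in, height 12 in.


Shape: rectangular prism
l = 7 in, w = 11 in, h = 12 in
Formula: V = l * w * h
V = 7 * 11 * 12
V = 77 * 12
V = 924
924 in^3


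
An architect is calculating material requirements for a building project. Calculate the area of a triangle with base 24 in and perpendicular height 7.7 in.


Shape: triangle
Base b = 24 in, Height h = 7.7 in
Formula: A = (1/2) * b * h
A = 0.5 * 24 * 7.7
A = 0.5 * 184.8
A = 92.4
92.4 in^2


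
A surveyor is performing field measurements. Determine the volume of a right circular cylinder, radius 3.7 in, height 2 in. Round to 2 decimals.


Shape: cylinder
Radius r = 3.7 in, Height h = 2 in
Formula: V = pi * r^2 * h
r^2 = 13.69
V = pi * 13.69 * 2
V = 27.38 * pi
V = 86.02
86.02 in^3


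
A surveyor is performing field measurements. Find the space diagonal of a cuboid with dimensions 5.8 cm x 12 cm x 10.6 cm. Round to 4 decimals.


Shape: rectangular box (space diagonal)
l = 5.8 cm, w = 12 cm, h = 10.6 cm
Visualize: the diagonal of the base, then a right triangle with that diagonal and the height.
Formula: d = sqrt(l^2 + w^2 + h^2)
l^2 + w^2 + h^2 = 33.64 + 144 + 112.36 = 290
d = sqrt(290)
d = 17.0294
17.0294 cm


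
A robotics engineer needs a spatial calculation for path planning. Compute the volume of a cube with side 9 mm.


Shape: cube
Side s = 9 mm
Formula: V = s^3
V = 9 * 9 * 9
V = 81 * 9
V = 729
729 mm^3


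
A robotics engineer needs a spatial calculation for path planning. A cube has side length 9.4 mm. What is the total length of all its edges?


Shape: cube
Side s = 9.4 mm
A cube has 12 edges, all equal.
Formula: total edge length = 12 * s
Total = 12 * 9.4
Total = 112.8
112.8 mm


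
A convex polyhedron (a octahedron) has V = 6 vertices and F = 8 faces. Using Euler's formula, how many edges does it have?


Polyhedron: octahedron
Euler's formula for convex polyhedra: V - E + F = 2
Given: V = 6 vertices and F = 8 faces
Solve for E:
E = V + F - 2 = 6 + 8 - 2 = 12
12 edges


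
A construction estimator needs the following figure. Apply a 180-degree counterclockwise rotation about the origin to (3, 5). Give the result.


Transformation: rotation about the origin
Original point: (3, 5)
Rule for 180 deg: (x, y) -> (-x, -y)
Apply: (3, 5) -> (-3, -5)
(-3, -5)


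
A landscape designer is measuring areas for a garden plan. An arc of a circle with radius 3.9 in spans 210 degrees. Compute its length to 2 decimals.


Shape: circular arc
Radius r = 3.9 in, Angle = 210 degrees
Formula: L = (angle/360) * 2 * pi * r
2 * pi * r = 7.8 * pi
L = (210/360) * 7.8 * pi
L = 4.55 * pi
L = 14.29
14.29 in


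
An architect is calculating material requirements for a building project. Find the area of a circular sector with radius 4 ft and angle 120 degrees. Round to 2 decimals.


Shape: circular sector
Radius r = 4 ft, Angle = 120 degrees
Formula: A = (angle/360) * pi * r^2
r^2 = 16
Fraction of circle = 120/360
A = (120/360) * pi * 16
A = 5.333333 * pi
A = 16.76
16.76 ft^2


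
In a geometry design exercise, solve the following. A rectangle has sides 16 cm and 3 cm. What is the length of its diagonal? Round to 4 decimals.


Shape: rectangle (diagonal via Pythagoras)
Sides: 16 cm and 3 cm
Formula: d = sqrt(l^2 + w^2)
l^2 = 256, w^2 = 9
l^2 + w^2 = 265
d = sqrt(265)
d = 16.2788
16.2788 cm


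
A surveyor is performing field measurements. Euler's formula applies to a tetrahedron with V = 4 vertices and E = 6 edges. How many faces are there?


Polyhedron: tetrahedron
Euler's formula for convex polyhedra: V - E + F = 2
Given: V = 4 vertices and E = 6 edges
Solve for F:
F = 2 + E - V = 2 + 6 - 4 = 4
4 faces


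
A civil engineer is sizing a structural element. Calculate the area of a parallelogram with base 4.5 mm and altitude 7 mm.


Shape: parallelogram
Base b = 4.5 mm, Height h = 7 mm
Formula: A = b * h
A = 4.5 * 7
A = 31.5
31.5 mm^2


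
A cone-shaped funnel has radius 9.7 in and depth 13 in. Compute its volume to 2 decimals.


Shape: cone
Radius r = 9.7 in, Height h = 13 in
Formula: V = (1/3) * pi * r^2 * h
r^2 = 94.09
pi * r^2 * h = pi * 94.09 * 13 = 1223.17 * pi
V = 1223.17 * pi / 3
V = 1280.9
1280.9 in^3


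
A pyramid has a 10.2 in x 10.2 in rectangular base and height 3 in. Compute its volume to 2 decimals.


Shape: rectangular pyramid
Base: 10.2 in x 10.2 in, Height h = 3 in
Formula: V = (1/3) * base_area * h
base_area = 10.2 * 10.2 = 104.04
base_area * h = 104.04 * 3 = 312.12
V = 312.12 / 3
V = 104.04
104.04 in^3


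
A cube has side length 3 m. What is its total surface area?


Shape: cube
Side s = 3 m
A cube has 6 square faces.
Formula: SA = 6 * s^2
s^2 = 9
SA = 6 * 9
SA = 54
54 m^2


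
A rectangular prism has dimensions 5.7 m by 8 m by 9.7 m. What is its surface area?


Shape: rectangular prism
l = 5.7 m, w = 8 m, h = 9.7 m
Formula: SA = 2(lw + lh + wh)
lw = 45.6, lh = 55.29, wh = 77.6
lw + lh + wh = 178.49
SA = 2 * 178.49
SA = 356.98
356.98 m^2


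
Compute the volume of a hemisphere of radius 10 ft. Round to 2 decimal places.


Shape: hemisphere (half of a sphere)
Radius r = 10 ft
Formula: V = (1/2) * (4/3) * pi * r^3 = (2/3) * pi * r^3
r^3 = 1000
(2/3) * 1000 = 666.666667
V = 666.666667 * pi
V = 2094.4
2094.4 ft^3


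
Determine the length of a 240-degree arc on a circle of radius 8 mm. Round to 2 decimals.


Shape: circular arc
Radius r = 8 mm, Angle = 240 degrees
Formula: L = (angle/360) * 2 * pi * r
2 * pi * r = 16 * pi
L = (240/360) * 16 * pi
L = 10.666667 * pi
L = 33.51
33.51 mm


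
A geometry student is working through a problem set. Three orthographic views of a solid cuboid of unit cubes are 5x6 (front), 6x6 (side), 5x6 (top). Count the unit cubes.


Orthographic views of a solid rectangular block:
Front view 5 x 6 -> length = 5, height = 6
Side view 6 x 6 -> width = 6, height = 6 (consistent)
Top view 5 x 6 -> confirms length = 5, width = 6
The block is 5 x 6 x 6.
Total unit cubes = 5 * 6 * 6 = 180
180 unit cubes


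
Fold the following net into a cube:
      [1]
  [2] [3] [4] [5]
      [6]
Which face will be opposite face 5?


Net: cross layout. Take square 3 as the base (bottom).
Fold the four squares in the horizontal row up around 3: 2 -> left, 4 -> right, 5 wraps to the top.
Fold 1 and 6 up from 3: 1 -> back, 6 -> front.
Opposite pairs are therefore: (1, 6), (2, 4), (3, 5).
Face 5 is opposite face 3.
face 3


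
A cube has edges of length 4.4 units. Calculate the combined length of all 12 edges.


Shape: cube
Side s = 4.4 units
A cube has 12 edges, all equal.
Formula: total edge length = 12 * s
Total = 12 * 4.4
Total = 52.8
52.8 units


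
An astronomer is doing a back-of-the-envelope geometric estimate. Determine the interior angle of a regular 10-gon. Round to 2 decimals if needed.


Shape: regular decagon (10 sides)
Formula: interior angle = (n - 2) * 180 / n
(n - 2) = 8
(n - 2) * 180 = 1440
angle = 1440 / 10
angle = 144
144 degrees


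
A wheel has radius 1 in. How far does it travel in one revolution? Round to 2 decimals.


Shape: circle
Radius r = 1 in
Formula: C = 2 * pi * r
C = 2 * pi * 1
C = 2 * pi
C = 6.28
6.28 in


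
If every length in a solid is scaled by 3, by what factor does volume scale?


Linear scale factor k = 3
Rule: under a linear scaling by k, volumes scale by k^3.
k^3 = 3 * 3 * 3
k^3 = 9 * 3
k^3 = 27
Volume scales by a factor of 27.
27 (dimensionless)


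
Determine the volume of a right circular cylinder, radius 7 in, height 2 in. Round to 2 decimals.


Shape: cylinder
Radius r = 7 in, Height h = 2 in
Formula: V = pi * r^2 * h
r^2 = 49
V = pi * 49 * 2
V = 98 * pi
V = 307.88
307.88 in^3


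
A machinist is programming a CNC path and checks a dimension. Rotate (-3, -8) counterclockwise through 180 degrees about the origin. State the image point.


Transformation: rotation about the origin
Original point: (-3, -8)
Rule for 180 deg: (x, y) -> (-x, -y)
Apply: (-3, -8) -> (3, 8)
(3, 8)


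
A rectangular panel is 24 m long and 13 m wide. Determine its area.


Shape: rectangle
Length l = 24 m, Width w = 13 m
Formula: A = l * w
A = 24 * 13
A = 312
312 m^2


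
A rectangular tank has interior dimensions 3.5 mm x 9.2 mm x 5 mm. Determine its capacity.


Shape: rectangular prism
l = 3.5 mm, w = 9.2 mm, h = 5 mm
Formula: V = l * w * h
V = 3.5 * 9.2 * 5
V = 32.2 * 5
V = 161
161 mm^3


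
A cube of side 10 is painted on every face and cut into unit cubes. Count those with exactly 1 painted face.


Large cube: 10 x 10 x 10, cut into unit cubes.
n = 10, so n - 2 = 8
Cubes with 1 painted face lie in the interior of each face.
A cube has 6 faces; each contributes (n - 2)^2 = 64 such cubes.
Count = 6 * 64 = 384
384 unit cubes


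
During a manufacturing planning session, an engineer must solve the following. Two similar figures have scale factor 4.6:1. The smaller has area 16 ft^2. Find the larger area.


Linear scale factor k = 4.6
Original area = 16 ft^2
Rule: under a linear scaling by k, areas scale by k^2.
k^2 = 4.6^2 = 21.16
New area = 16 * 21.16
New area = 338.56
338.56 ft^2


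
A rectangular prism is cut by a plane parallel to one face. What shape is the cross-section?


Solid: rectangular prism
Cutting plane: parallel to one face
Visualize the intersection of the plane with the solid's surface.
The boundary of the cut region is a rectangle.
rectangle


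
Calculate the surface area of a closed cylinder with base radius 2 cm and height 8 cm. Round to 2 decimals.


Shape: closed cylinder
Radius r = 2 cm, Height h = 8 cm
Formula: SA = 2*pi*r^2 + 2*pi*r*h = 2*pi*r*(r + h)
r + h = 10
2 * r * (r + h) = 2 * 2 * 10 = 40
SA = 40 * pi
SA = 125.66
125.66 cm^2


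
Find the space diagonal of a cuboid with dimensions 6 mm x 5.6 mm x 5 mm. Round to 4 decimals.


Shape: rectangular box (space diagonal)
l = 6 mm, w = 5.6 mm, h = 5 mm
Visualize: the diagonal of the base, then a right triangle with that diagonal and the height.
Formula: d = sqrt(l^2 + w^2 + h^2)
l^2 + w^2 + h^2 = 36 + 31.36 + 25 = 92.36
d = sqrt(92.36)
d = 9.6104
9.6104 mm


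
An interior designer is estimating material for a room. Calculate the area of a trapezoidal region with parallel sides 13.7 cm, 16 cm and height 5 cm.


Shape: trapezoid
Parallel sides a = 13.7 cm, b = 16 cm; Height h = 5 cm
Formula: A = (a + b) * h / 2
a + b = 13.7 + 16 = 29.7
A = 29.7 * 5 / 2
A = 148.5 / 2
A = 74.25
74.25 cm^2


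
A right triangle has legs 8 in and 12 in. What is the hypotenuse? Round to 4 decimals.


Shape: right triangle
Legs a = 8 in, b = 12 in
Formula: c = sqrt(a^2 + b^2)
a^2 = 64, b^2 = 144
a^2 + b^2 = 208
c = sqrt(208)
c = 14.4222
14.4222 in


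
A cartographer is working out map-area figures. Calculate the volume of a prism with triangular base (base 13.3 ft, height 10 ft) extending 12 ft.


Shape: triangular prism
Triangle base = 13.3 ft, triangle height = 10 ft, prism length L = 12 ft
Formula: V = (1/2 * b * h_tri) * L
Cross-section area = 0.5 * 13.3 * 10 = 66.5
V = 66.5 * 12
V = 798
798 ft^3


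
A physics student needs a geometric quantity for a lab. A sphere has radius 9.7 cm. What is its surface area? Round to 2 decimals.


Shape: sphere
Radius r = 9.7 cm
Formula: SA = 4 * pi * r^2
r^2 = 94.09
SA = 4 * pi * 94.09
SA = 376.36 * pi
SA = 1182.37
1182.37 cm^2


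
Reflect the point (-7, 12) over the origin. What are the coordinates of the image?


Transformation: reflection
Original point: (-7, 12)
Rule for reflection through the origin: (x, y) -> (-x, -y)
Apply: (-7, 12) -> (7, -12)
(7, -12)


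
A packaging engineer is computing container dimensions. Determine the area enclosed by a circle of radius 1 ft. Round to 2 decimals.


Shape: circle
Radius r = 1 ft
Formula: A = pi * r^2
r^2 = 1^2 = 1
A = pi * 1
A = 3.14
3.14 ft^2


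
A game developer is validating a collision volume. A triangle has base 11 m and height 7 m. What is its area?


Shape: triangle
Base b = 11 m, Height h = 7 m
Formula: A = (1/2) * b * h
A = 0.5 * 11 * 7
A = 0.5 * 77
A = 38.5
38.5 m^2


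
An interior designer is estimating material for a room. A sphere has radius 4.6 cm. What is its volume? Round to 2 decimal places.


Shape: sphere
Radius r = 4.6 cm
Formula: V = (4/3) * pi * r^3
r^3 = 97.336
(4/3) * 97.336 = 129.781333
V = 129.781333 * pi
V = 407.72
407.72 cm^3


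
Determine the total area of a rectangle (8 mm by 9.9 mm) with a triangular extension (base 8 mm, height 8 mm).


Composite shape: rectangle + triangle
Rectangle area = 8 * 9.9 = 79.2
Triangle area = 0.5 * 8 * 8 = 32
Total = 79.2 + 32
Total = 111.2
111.2 mm^2


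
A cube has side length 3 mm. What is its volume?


Shape: cube
Side s = 3 mm
Formula: V = s^3
V = 3 * 3 * 3
V = 9 * 3
V = 27
27 mm^3


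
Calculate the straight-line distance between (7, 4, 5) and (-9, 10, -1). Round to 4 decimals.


3D distance between two points
P1 = (7, 4, 5), P2 = (-9, 10, -1)
Formula: d = sqrt((x2-x1)^2 + (y2-y1)^2 + (z2-z1)^2)
dx = -9 - 7 = -16
dy = 10 - 4 = 6
dz = -1 - 5 = -6
dx^2 + dy^2 + dz^2 = 256 + 36 + 36 = 328
d = sqrt(328)
d = 18.1108
18.1108 units


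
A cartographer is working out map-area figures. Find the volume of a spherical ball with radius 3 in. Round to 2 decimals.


Shape: sphere
Radius r = 3 in
Formula: V = (4/3) * pi * r^3
r^3 = 27
(4/3) * 27 = 36
V = 36 * pi
V = 113.1
113.1 in^3


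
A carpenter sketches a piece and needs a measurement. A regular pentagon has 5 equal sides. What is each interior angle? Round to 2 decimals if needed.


Shape: regular pentagon (5 sides)
Formula: interior angle = (n - 2) * 180 / n
(n - 2) = 3
(n - 2) * 180 = 540
angle = 540 / 5
angle = 108
108 degrees


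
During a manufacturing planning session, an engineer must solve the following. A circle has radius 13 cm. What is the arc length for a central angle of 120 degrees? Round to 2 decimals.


Shape: circular arc
Radius r = 13 cm, Angle = 120 degrees
Formula: L = (angle/360) * 2 * pi * r
2 * pi * r = 26 * pi
L = (120/360) * 26 * pi
L = 8.666667 * pi
L = 27.23
27.23 cm


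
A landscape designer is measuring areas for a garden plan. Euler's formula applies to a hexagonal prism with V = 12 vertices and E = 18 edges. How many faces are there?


Polyhedron: hexagonal prism
Euler's formula for convex polyhedra: V - E + F = 2
Given: V = 12 vertices and E = 18 edges
Solve for F:
F = 2 + E - V = 2 + 18 - 12 = 8
8 faces


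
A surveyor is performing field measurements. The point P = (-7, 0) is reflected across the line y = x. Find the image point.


Transformation: reflection
Original point: (-7, 0)
Rule for reflection over y = x: (x, y) -> (y, x)
Apply: (-7, 0) -> (0, -7)
(0, -7)
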